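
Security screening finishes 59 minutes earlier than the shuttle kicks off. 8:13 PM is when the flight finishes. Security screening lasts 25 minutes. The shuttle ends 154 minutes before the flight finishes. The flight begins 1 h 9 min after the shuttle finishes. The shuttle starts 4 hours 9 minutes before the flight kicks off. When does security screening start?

1:15 PM

The shuttle ends at 8:13 PM − 154 min = 5:39 PM.
The flight starts at 5:39 PM + 69 min = 6:48 PM.
The shuttle starts at 6:48 PM − 249 min = 2:39 PM.
Security screening ends at 2:39 PM − 59 min = 1:40 PM.
Security screening starts at 1:40 PM − 25 min = 1:15 PM.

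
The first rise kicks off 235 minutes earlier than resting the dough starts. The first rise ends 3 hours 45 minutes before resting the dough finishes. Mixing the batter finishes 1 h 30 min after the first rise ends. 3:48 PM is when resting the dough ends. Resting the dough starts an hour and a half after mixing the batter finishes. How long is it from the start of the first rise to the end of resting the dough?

The first rise ends at 3:48 PM − 225 min = 12:03 PM.
Mixing the batter ends at 12:03 PM + 90 min = 1:33 PM.
Resting the dough starts at 1:33 PM + 90 min = 3:03 PM.
The first rise starts at 3:03 PM − 235 min = 11:08 AM.
From 11:08 AM to 3:48 PM is 4 hours 40 minutes.

4 hours 40 minutes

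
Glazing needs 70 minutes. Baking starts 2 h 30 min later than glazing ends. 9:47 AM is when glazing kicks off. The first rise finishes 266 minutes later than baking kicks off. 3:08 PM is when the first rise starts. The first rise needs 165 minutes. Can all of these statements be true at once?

Glazing ends at 9:47 AM + 70 min = 10:57 AM.
Baking starts at 10:57 AM + 150 min = 1:27 PM.
The first rise ends at 1:27 PM + 266 min = 5:53 PM.
The first rise starts at 5:53 PM − 165 min = 3:08 PM.
That matches the stated 3:08 PM, so the schedule is consistent.

Yes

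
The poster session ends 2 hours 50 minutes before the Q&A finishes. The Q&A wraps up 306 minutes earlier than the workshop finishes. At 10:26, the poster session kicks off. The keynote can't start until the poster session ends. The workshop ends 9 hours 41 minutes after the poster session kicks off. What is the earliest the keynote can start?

12:11

The workshop ends at 10:26 + 581 min = 20:07.
The Q&A ends at 20:07 − 306 min = 15:01.
The poster session ends at 15:01 − 170 min = 12:11.
The keynote is bounded by the poster session, so the earliest it can start is 12:11.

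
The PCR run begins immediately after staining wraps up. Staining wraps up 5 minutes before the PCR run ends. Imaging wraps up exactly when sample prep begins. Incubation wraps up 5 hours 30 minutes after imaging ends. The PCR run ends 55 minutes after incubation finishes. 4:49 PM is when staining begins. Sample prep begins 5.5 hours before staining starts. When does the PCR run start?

Sample prep starts at 4:49 PM − 330 min = 11:19 AM.
So imaging ends at 11:19 AM.
Incubation ends at 11:19 AM + 330 min = 4:49 PM.
The PCR run ends at 4:49 PM + 55 min = 5:44 PM.
Staining ends at 5:44 PM − 5 min = 5:39 PM.
So the PCR run starts at 5:39 PM.

5:39 PM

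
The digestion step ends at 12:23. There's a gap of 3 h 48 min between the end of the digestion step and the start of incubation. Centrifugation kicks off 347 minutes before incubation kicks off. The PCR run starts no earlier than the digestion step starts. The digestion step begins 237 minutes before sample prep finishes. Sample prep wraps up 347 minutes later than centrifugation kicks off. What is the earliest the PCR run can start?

Incubation starts at 12:23 + 228 min = 16:11.
Centrifugation starts at 16:11 − 347 min = 10:24.
Sample prep ends at 10:24 + 347 min = 16:11.
The digestion step starts at 16:11 − 237 min = 12:14.
The PCR run is bounded by the digestion step, so the earliest it can start is 12:14.

12:14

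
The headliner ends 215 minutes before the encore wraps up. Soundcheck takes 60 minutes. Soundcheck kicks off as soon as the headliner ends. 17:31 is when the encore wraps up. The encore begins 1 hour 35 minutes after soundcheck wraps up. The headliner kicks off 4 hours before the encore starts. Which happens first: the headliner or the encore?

The headliner ends at 17:31 − 215 min = 13:56.
So soundcheck starts at 13:56.
Soundcheck ends at 13:56 + 60 min = 14:56.
The encore starts at 14:56 + 95 min = 16:31.
The headliner starts at 16:31 − 240 min = 12:31.
The headliner starts at 12:31 and the encore starts at 16:31, so the headliner is first.

the headliner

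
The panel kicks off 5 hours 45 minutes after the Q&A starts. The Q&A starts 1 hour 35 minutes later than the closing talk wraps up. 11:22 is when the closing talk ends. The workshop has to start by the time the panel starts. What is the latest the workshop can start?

The Q&A starts at 11:22 + 95 min = 12:57.
The panel starts at 12:57 + 345 min = 18:42.
The workshop is bounded by the panel, so the latest it can start is 18:42.

18:42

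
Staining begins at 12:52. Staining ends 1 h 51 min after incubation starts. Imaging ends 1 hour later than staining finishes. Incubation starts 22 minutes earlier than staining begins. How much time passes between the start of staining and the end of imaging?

149 minutes

Incubation starts at 12:52 − 22 min = 12:30.
Staining ends at 12:30 + 111 min = 14:21.
Imaging ends at 14:21 + 60 min = 15:21.
From 12:52 to 15:21 is 149 minutes.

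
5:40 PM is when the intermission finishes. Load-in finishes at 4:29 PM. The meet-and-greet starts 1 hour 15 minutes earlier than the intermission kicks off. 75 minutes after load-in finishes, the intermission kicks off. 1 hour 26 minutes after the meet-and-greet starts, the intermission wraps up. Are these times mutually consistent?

The intermission starts at 4:29 PM + 75 min = 5:44 PM.
The meet-and-greet starts at 5:44 PM − 75 min = 4:29 PM.
The intermission ends at 4:29 PM + 86 min = 5:55 PM.
But the intermission is also said to end at 5:40 PM — a 15-minute conflict.

No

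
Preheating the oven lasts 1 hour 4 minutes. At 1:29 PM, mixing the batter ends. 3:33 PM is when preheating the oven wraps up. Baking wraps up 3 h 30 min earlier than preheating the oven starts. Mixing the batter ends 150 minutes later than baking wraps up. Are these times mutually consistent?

Yes

Preheating the oven starts at 3:33 PM − 64 min = 2:29 PM.
Baking ends at 2:29 PM − 210 min = 10:59 AM.
Mixing the batter ends at 10:59 AM + 150 min = 1:29 PM.
That matches the stated 1:29 PM, so the schedule is consistent.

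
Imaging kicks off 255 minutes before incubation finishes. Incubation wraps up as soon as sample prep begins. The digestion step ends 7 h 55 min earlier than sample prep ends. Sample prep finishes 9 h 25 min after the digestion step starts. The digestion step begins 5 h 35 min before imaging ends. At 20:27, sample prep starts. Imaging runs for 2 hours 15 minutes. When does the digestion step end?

14:22

Incubation ends at 20:27.
Imaging starts at 20:27 − 255 min = 16:12.
Imaging ends at 16:12 + 135 min = 18:27.
The digestion step starts at 18:27 − 335 min = 12:52.
Sample prep ends at 12:52 + 565 min = 22:17.
The digestion step ends at 22:17 − 475 min = 14:22.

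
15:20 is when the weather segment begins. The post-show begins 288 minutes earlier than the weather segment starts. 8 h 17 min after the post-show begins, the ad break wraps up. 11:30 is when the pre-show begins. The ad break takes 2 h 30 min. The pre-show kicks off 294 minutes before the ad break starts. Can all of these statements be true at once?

No

The post-show starts at 15:20 − 288 min = 10:32.
The ad break ends at 10:32 + 497 min = 18:49.
The ad break starts at 18:49 − 150 min = 16:19.
The pre-show starts at 16:19 − 294 min = 11:25.
But the pre-show is also said to start at 11:30 — a 5-minute conflict.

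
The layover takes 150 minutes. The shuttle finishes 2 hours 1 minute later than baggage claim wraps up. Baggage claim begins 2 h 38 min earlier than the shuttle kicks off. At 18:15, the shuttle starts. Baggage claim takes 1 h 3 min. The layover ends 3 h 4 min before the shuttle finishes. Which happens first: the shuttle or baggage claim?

Baggage claim starts at 18:15 − 158 min = 15:37.
The shuttle starts at 18:15 and baggage claim starts at 15:37, so baggage claim is first.

baggage claim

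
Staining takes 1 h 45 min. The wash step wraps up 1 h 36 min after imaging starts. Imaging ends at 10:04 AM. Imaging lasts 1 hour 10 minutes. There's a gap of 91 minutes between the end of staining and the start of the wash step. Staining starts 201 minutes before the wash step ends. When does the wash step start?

10:25 AM

Imaging starts at 10:04 AM − 70 min = 8:54 AM.
The wash step ends at 8:54 AM + 96 min = 10:30 AM.
Staining starts at 10:30 AM − 201 min = 7:09 AM.
Staining ends at 7:09 AM + 105 min = 8:54 AM.
The wash step starts at 8:54 AM + 91 min = 10:25 AM.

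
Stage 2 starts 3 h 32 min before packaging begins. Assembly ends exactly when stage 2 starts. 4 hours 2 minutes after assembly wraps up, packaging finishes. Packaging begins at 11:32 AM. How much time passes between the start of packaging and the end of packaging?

half an hour

Stage 2 starts at 11:32 AM − 212 min = 8:00 AM.
So assembly ends at 8:00 AM.
Packaging ends at 8:00 AM + 242 min = 12:02 PM.
From 11:32 AM to 12:02 PM is half an hour.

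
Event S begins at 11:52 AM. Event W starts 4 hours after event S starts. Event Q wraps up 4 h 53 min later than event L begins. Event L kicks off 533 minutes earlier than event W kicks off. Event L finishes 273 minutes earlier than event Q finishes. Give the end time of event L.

7:19 AM

Event W starts at 11:52 AM + 240 min = 3:52 PM.
Event L starts at 3:52 PM − 533 min = 6:59 AM.
Event Q ends at 6:59 AM + 293 min = 11:52 AM.
Event L ends at 11:52 AM − 273 min = 7:19 AM.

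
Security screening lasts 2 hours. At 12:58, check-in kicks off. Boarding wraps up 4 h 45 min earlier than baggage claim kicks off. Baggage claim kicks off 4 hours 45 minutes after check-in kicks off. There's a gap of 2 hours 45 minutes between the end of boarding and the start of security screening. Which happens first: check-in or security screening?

check-in

Baggage claim starts at 12:58 + 285 min = 17:43.
Boarding ends at 17:43 − 285 min = 12:58.
Security screening starts at 12:58 + 165 min = 15:43.
Check-in starts at 12:58 and security screening starts at 15:43, so check-in is first.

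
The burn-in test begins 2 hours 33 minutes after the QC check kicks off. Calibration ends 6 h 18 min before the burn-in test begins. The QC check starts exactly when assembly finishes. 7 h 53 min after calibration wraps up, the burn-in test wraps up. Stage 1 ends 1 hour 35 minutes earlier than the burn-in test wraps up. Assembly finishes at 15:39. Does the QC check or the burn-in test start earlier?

The QC check starts at 15:39.
The burn-in test starts at 15:39 + 153 min = 18:12.
The QC check starts at 15:39 and the burn-in test starts at 18:12, so the QC check is first.

the QC check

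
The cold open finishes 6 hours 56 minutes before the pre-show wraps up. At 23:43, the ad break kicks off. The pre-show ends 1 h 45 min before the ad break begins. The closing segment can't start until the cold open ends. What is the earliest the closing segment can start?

The pre-show ends at 23:43 − 105 min = 21:58.
The cold open ends at 21:58 − 416 min = 15:02.
The closing segment is bounded by the cold open, so the earliest it can start is 15:02.

15:02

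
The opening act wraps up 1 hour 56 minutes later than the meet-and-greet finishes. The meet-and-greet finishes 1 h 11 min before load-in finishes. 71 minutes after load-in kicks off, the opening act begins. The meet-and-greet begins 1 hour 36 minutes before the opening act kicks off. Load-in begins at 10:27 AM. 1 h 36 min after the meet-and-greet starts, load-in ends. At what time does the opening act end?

The opening act starts at 10:27 AM + 71 min = 11:38 AM.
The meet-and-greet starts at 11:38 AM − 96 min = 10:02 AM.
Load-in ends at 10:02 AM + 96 min = 11:38 AM.
The meet-and-greet ends at 11:38 AM − 71 min = 10:27 AM.
The opening act ends at 10:27 AM + 116 min = 12:23 PM.

12:23 PM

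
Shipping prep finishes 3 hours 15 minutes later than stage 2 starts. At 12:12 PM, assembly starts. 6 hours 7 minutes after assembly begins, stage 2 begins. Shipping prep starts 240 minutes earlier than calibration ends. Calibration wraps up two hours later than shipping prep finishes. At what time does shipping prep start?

Stage 2 starts at 12:12 PM + 367 min = 6:19 PM.
Shipping prep ends at 6:19 PM + 195 min = 9:34 PM.
Calibration ends at 9:34 PM + 120 min = 11:34 PM.
Shipping prep starts at 11:34 PM − 240 min = 7:34 PM.

7:34 PM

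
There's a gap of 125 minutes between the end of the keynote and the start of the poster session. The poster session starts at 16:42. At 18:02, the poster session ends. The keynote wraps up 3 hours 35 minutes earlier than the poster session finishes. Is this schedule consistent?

No

The keynote ends at 18:02 − 215 min = 14:27.
The poster session starts at 14:27 + 125 min = 16:32.
But the poster session is also said to start at 16:42 — a 10-minute conflict.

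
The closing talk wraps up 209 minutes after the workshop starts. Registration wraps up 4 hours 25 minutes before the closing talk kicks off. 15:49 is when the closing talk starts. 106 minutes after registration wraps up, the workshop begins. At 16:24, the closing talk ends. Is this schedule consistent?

Registration ends at 15:49 − 265 min = 11:24.
The workshop starts at 11:24 + 106 min = 13:10.
The closing talk ends at 13:10 + 209 min = 16:39.
But the closing talk is also said to end at 16:24 — a 15-minute conflict.

No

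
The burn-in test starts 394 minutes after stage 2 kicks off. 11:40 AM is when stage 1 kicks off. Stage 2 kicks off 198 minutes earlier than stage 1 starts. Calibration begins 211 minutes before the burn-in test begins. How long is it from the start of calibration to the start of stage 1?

Stage 2 starts at 11:40 AM − 198 min = 8:22 AM.
The burn-in test starts at 8:22 AM + 394 min = 2:56 PM.
Calibration starts at 2:56 PM − 211 min = 11:25 AM.
From 11:25 AM to 11:40 AM is 15 minutes.

15 minutes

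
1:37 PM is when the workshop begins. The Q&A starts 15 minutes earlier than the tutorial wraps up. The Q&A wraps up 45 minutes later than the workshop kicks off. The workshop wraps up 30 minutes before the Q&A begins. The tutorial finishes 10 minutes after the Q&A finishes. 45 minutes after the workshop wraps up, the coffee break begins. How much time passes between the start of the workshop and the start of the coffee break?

The Q&A ends at 1:37 PM + 45 min = 2:22 PM.
The tutorial ends at 2:22 PM + 10 min = 2:32 PM.
The Q&A starts at 2:32 PM − 15 min = 2:17 PM.
The workshop ends at 2:17 PM − 30 min = 1:47 PM.
The coffee break starts at 1:47 PM + 45 min = 2:32 PM.
From 1:37 PM to 2:32 PM is 55 minutes.

55 minutes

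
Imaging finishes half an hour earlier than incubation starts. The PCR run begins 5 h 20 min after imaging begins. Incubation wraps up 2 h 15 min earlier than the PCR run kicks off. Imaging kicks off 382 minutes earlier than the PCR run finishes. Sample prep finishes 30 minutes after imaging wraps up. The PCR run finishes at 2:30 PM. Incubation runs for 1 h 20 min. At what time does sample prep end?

Imaging starts at 2:30 PM − 382 min = 8:08 AM.
The PCR run starts at 8:08 AM + 320 min = 1:28 PM.
Incubation ends at 1:28 PM − 135 min = 11:13 AM.
Incubation starts at 11:13 AM − 80 min = 9:53 AM.
Imaging ends at 9:53 AM − 30 min = 9:23 AM.
Sample prep ends at 9:23 AM + 30 min = 9:53 AM.

9:53 AM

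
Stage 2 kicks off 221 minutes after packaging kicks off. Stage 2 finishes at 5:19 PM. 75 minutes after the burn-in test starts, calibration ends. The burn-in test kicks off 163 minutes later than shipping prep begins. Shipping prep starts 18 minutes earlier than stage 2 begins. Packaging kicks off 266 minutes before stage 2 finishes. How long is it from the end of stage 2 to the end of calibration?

Packaging starts at 5:19 PM − 266 min = 12:53 PM.
Stage 2 starts at 12:53 PM + 221 min = 4:34 PM.
Shipping prep starts at 4:34 PM − 18 min = 4:16 PM.
The burn-in test starts at 4:16 PM + 163 min = 6:59 PM.
Calibration ends at 6:59 PM + 75 min = 8:14 PM.
From 5:19 PM to 8:14 PM is 175 minutes.

175 minutes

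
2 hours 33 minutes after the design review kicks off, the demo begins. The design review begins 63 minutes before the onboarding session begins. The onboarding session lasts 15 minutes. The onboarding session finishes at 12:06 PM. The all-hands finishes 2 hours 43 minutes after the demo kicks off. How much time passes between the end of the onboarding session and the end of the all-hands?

The onboarding session starts at 12:06 PM − 15 min = 11:51 AM.
The design review starts at 11:51 AM − 63 min = 10:48 AM.
The demo starts at 10:48 AM + 153 min = 1:21 PM.
The all-hands ends at 1:21 PM + 163 min = 4:04 PM.
From 12:06 PM to 4:04 PM is 3 h 58 min.

3 h 58 min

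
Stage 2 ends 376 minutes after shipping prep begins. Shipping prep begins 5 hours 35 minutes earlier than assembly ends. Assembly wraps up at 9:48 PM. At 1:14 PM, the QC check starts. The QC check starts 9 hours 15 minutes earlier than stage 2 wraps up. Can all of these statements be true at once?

Yes

Shipping prep starts at 9:48 PM − 335 min = 4:13 PM.
Stage 2 ends at 4:13 PM + 376 min = 10:29 PM.
The QC check starts at 10:29 PM − 555 min = 1:14 PM.
That matches the stated 1:14 PM, so the schedule is consistent.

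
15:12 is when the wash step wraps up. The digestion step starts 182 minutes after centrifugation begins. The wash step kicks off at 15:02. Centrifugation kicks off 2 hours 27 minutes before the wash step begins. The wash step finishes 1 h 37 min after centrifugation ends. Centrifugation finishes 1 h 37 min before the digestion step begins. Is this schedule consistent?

Centrifugation starts at 15:02 − 147 min = 12:35.
The digestion step starts at 12:35 + 182 min = 15:37.
Centrifugation ends at 15:37 − 97 min = 14:00.
The wash step ends at 14:00 + 97 min = 15:37.
But the wash step is also said to end at 15:12 — a 25-minute conflict.

No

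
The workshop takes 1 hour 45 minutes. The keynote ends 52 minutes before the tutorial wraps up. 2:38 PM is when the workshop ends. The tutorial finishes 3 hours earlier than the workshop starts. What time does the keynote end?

9:01 AM

The workshop starts at 2:38 PM − 105 min = 12:53 PM.
The tutorial ends at 12:53 PM − 180 min = 9:53 AM.
The keynote ends at 9:53 AM − 52 min = 9:01 AM.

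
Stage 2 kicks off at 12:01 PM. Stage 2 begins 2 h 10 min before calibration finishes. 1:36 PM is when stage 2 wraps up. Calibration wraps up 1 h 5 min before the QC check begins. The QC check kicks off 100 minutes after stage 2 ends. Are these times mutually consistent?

The QC check starts at 1:36 PM + 100 min = 3:16 PM.
Calibration ends at 3:16 PM − 65 min = 2:11 PM.
Stage 2 starts at 2:11 PM − 130 min = 12:01 PM.
That matches the stated 12:01 PM, so the schedule is consistent.

Yes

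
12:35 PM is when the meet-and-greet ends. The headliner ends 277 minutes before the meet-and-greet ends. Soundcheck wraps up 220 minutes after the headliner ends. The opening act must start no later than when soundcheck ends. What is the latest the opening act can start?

11:38 AM

The headliner ends at 12:35 PM − 277 min = 7:58 AM.
Soundcheck ends at 7:58 AM + 220 min = 11:38 AM.
The opening act is bounded by soundcheck, so the latest it can start is 11:38 AM.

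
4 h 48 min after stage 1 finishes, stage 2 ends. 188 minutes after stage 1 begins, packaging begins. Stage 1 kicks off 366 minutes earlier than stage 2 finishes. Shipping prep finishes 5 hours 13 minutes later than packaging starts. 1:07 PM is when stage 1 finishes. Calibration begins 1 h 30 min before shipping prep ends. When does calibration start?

Stage 2 ends at 1:07 PM + 288 min = 5:55 PM.
Stage 1 starts at 5:55 PM − 366 min = 11:49 AM.
Packaging starts at 11:49 AM + 188 min = 2:57 PM.
Shipping prep ends at 2:57 PM + 313 min = 8:10 PM.
Calibration starts at 8:10 PM − 90 min = 6:40 PM.

6:40 PM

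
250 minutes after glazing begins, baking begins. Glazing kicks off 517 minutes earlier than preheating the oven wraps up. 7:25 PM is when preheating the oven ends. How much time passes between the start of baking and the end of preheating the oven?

4 h 27 min

Glazing starts at 7:25 PM − 517 min = 10:48 AM.
Baking starts at 10:48 AM + 250 min = 2:58 PM.
From 2:58 PM to 7:25 PM is 4 h 27 min.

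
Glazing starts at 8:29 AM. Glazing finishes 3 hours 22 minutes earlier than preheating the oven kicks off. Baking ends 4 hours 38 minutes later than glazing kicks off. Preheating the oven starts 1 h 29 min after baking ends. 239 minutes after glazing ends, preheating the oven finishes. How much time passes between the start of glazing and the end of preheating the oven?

6 hours 44 minutes

Baking ends at 8:29 AM + 278 min = 1:07 PM.
Preheating the oven starts at 1:07 PM + 89 min = 2:36 PM.
Glazing ends at 2:36 PM − 202 min = 11:14 AM.
Preheating the oven ends at 11:14 AM + 239 min = 3:13 PM.
From 8:29 AM to 3:13 PM is 6 hours 44 minutes.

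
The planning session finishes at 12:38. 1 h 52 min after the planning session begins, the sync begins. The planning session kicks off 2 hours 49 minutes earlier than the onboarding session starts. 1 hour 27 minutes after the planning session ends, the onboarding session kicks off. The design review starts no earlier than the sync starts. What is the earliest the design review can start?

13:08

The onboarding session starts at 12:38 + 87 min = 14:05.
The planning session starts at 14:05 − 169 min = 11:16.
The sync starts at 11:16 + 112 min = 13:08.
The design review is bounded by the sync, so the earliest it can start is 13:08.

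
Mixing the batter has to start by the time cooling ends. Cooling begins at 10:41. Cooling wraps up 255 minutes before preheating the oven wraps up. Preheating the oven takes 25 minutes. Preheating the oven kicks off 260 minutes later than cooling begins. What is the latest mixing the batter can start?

Preheating the oven starts at 10:41 + 260 min = 15:01.
Preheating the oven ends at 15:01 + 25 min = 15:26.
Cooling ends at 15:26 − 255 min = 11:11.
Mixing the batter is bounded by cooling, so the latest it can start is 11:11.

11:11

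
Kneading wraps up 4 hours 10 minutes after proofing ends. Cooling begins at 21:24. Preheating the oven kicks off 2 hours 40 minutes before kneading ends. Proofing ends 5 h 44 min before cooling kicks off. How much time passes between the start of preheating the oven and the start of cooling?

4 hours 14 minutes

Proofing ends at 21:24 − 344 min = 15:40.
Kneading ends at 15:40 + 250 min = 19:50.
Preheating the oven starts at 19:50 − 160 min = 17:10.
From 17:10 to 21:24 is 4 hours 14 minutes.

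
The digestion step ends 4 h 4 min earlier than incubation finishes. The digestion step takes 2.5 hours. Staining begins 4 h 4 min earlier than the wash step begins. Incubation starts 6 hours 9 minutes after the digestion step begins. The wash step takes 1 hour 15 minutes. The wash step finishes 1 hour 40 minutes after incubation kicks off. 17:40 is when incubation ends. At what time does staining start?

The digestion step ends at 17:40 − 244 min = 13:36.
The digestion step starts at 13:36 − 150 min = 11:06.
Incubation starts at 11:06 + 369 min = 17:15.
The wash step ends at 17:15 + 100 min = 18:55.
The wash step starts at 18:55 − 75 min = 17:40.
Staining starts at 17:40 − 244 min = 13:36.

13:36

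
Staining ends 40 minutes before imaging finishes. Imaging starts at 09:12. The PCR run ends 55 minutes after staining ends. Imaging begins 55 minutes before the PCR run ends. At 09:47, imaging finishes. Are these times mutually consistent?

Staining ends at 09:47 − 40 min = 09:07.
The PCR run ends at 09:07 + 55 min = 10:02.
Imaging starts at 10:02 − 55 min = 09:07.
But imaging is also said to start at 09:12 — a 5-minute conflict.

No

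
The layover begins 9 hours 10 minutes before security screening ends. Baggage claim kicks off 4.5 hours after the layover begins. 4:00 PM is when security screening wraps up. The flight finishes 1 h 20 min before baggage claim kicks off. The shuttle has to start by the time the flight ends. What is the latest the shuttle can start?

10:00 AM

The layover starts at 4:00 PM − 550 min = 6:50 AM.
Baggage claim starts at 6:50 AM + 270 min = 11:20 AM.
The flight ends at 11:20 AM − 80 min = 10:00 AM.
The shuttle is bounded by the flight, so the latest it can start is 10:00 AM.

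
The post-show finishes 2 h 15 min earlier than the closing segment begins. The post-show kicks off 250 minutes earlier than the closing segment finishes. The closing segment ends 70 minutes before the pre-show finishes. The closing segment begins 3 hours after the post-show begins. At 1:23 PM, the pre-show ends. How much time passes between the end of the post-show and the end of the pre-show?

The closing segment ends at 1:23 PM − 70 min = 12:13 PM.
The post-show starts at 12:13 PM − 250 min = 8:03 AM.
The closing segment starts at 8:03 AM + 180 min = 11:03 AM.
The post-show ends at 11:03 AM − 135 min = 8:48 AM.
From 8:48 AM to 1:23 PM is 4 hours 35 minutes.

4 hours 35 minutes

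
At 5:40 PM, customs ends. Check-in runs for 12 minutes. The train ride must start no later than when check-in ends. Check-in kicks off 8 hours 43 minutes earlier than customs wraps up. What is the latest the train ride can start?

Check-in starts at 5:40 PM − 523 min = 8:57 AM.
Check-in ends at 8:57 AM + 12 min = 9:09 AM.
The train ride is bounded by check-in, so the latest it can start is 9:09 AM.

9:09 AM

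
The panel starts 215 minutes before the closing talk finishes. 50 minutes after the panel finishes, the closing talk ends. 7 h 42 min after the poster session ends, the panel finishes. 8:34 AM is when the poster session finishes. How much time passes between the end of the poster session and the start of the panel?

The panel ends at 8:34 AM + 462 min = 4:16 PM.
The closing talk ends at 4:16 PM + 50 min = 5:06 PM.
The panel starts at 5:06 PM − 215 min = 1:31 PM.
From 8:34 AM to 1:31 PM is 4 h 57 min.

4 h 57 min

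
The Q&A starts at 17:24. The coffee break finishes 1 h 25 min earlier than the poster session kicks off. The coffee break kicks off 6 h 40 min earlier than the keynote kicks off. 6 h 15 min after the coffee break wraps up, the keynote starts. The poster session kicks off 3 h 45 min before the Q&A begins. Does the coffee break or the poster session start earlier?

the coffee break

The poster session starts at 17:24 − 225 min = 13:39.
The coffee break ends at 13:39 − 85 min = 12:14.
The keynote starts at 12:14 + 375 min = 18:29.
The coffee break starts at 18:29 − 400 min = 11:49.
The coffee break starts at 11:49 and the poster session starts at 13:39, so the coffee break is first.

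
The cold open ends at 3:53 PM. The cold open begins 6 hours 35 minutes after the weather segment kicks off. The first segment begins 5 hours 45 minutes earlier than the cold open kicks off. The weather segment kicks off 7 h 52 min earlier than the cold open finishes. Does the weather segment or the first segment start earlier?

The weather segment starts at 3:53 PM − 472 min = 8:01 AM.
The cold open starts at 8:01 AM + 395 min = 2:36 PM.
The first segment starts at 2:36 PM − 345 min = 8:51 AM.
The weather segment starts at 8:01 AM and the first segment starts at 8:51 AM, so the weather segment is first.

the weather segment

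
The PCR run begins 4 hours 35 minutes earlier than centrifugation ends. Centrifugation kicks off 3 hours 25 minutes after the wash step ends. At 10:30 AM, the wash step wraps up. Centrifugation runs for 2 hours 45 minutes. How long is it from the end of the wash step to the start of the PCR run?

1 h 35 min

Centrifugation starts at 10:30 AM + 205 min = 1:55 PM.
Centrifugation ends at 1:55 PM + 165 min = 4:40 PM.
The PCR run starts at 4:40 PM − 275 min = 12:05 PM.
From 10:30 AM to 12:05 PM is 1 h 35 min.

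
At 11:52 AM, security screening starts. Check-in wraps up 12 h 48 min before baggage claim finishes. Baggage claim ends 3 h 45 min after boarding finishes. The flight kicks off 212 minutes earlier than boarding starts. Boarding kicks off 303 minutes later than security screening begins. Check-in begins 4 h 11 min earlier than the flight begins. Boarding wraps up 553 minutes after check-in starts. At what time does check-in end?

9:22 AM

Boarding starts at 11:52 AM + 303 min = 4:55 PM.
The flight starts at 4:55 PM − 212 min = 1:23 PM.
Check-in starts at 1:23 PM − 251 min = 9:12 AM.
Boarding ends at 9:12 AM + 553 min = 6:25 PM.
Baggage claim ends at 6:25 PM + 225 min = 10:10 PM.
Check-in ends at 10:10 PM − 768 min = 9:22 AM.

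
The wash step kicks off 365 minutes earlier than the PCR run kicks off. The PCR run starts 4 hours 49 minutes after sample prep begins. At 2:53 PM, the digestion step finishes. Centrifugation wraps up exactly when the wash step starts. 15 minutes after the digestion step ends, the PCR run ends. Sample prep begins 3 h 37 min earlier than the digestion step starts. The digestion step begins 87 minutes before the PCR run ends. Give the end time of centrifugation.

The PCR run ends at 2:53 PM + 15 min = 3:08 PM.
The digestion step starts at 3:08 PM − 87 min = 1:41 PM.
Sample prep starts at 1:41 PM − 217 min = 10:04 AM.
The PCR run starts at 10:04 AM + 289 min = 2:53 PM.
The wash step starts at 2:53 PM − 365 min = 8:48 AM.
So centrifugation ends at 8:48 AM.

8:48 AM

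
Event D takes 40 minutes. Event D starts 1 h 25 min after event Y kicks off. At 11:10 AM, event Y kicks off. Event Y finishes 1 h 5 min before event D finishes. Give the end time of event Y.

Event D starts at 11:10 AM + 85 min = 12:35 PM.
Event D ends at 12:35 PM + 40 min = 1:15 PM.
Event Y ends at 1:15 PM − 65 min = 12:10 PM.

12:10 PM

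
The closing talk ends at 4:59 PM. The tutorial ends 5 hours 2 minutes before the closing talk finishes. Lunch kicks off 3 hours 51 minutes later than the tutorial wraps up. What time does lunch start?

The tutorial ends at 4:59 PM − 302 min = 11:57 AM.
Lunch starts at 11:57 AM + 231 min = 3:48 PM.

3:48 PM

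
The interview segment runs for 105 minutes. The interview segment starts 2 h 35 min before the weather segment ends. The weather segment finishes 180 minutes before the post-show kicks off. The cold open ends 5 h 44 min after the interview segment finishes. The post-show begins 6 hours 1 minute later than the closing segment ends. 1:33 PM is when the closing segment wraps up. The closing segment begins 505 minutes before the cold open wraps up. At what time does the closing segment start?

1:03 PM

The post-show starts at 1:33 PM + 361 min = 7:34 PM.
The weather segment ends at 7:34 PM − 180 min = 4:34 PM.
The interview segment starts at 4:34 PM − 155 min = 1:59 PM.
The interview segment ends at 1:59 PM + 105 min = 3:44 PM.
The cold open ends at 3:44 PM + 344 min = 9:28 PM.
The closing segment starts at 9:28 PM − 505 min = 1:03 PM.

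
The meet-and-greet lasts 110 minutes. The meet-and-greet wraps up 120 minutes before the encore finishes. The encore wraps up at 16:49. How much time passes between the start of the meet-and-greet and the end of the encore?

3 h 50 min

The meet-and-greet ends at 16:49 − 120 min = 14:49.
The meet-and-greet starts at 14:49 − 110 min = 12:59.
From 12:59 to 16:49 is 3 h 50 min.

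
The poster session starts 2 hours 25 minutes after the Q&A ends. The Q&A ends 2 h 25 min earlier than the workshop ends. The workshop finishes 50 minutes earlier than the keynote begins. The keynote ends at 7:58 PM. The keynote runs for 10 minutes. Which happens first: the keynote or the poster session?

The keynote starts at 7:58 PM − 10 min = 7:48 PM.
The workshop ends at 7:48 PM − 50 min = 6:58 PM.
The Q&A ends at 6:58 PM − 145 min = 4:33 PM.
The poster session starts at 4:33 PM + 145 min = 6:58 PM.
The keynote starts at 7:48 PM and the poster session starts at 6:58 PM, so the poster session is first.

the poster session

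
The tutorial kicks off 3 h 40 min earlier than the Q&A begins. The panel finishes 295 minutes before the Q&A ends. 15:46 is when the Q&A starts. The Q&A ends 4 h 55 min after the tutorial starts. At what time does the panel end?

12:06

The tutorial starts at 15:46 − 220 min = 12:06.
The Q&A ends at 12:06 + 295 min = 17:01.
The panel ends at 17:01 − 295 min = 12:06.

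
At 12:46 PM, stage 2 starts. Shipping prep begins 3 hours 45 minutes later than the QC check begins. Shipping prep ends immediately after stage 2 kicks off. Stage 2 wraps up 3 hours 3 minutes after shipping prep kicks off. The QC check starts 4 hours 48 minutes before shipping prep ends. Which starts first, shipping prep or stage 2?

shipping prep

Shipping prep ends at 12:46 PM.
The QC check starts at 12:46 PM − 288 min = 7:58 AM.
Shipping prep starts at 7:58 AM + 225 min = 11:43 AM.
Shipping prep starts at 11:43 AM and stage 2 starts at 12:46 PM, so shipping prep is first.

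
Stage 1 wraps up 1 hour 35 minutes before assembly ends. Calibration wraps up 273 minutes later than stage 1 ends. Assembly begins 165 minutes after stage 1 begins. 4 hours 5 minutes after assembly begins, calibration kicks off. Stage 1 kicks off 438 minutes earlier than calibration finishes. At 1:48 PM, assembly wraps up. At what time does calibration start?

Stage 1 ends at 1:48 PM − 95 min = 12:13 PM.
Calibration ends at 12:13 PM + 273 min = 4:46 PM.
Stage 1 starts at 4:46 PM − 438 min = 9:28 AM.
Assembly starts at 9:28 AM + 165 min = 12:13 PM.
Calibration starts at 12:13 PM + 245 min = 4:18 PM.

4:18 PM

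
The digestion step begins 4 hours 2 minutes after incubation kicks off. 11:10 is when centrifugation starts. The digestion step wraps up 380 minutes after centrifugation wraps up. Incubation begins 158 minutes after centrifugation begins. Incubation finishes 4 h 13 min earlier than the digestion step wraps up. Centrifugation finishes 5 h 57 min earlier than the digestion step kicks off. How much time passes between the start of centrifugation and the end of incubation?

Incubation starts at 11:10 + 158 min = 13:48.
The digestion step starts at 13:48 + 242 min = 17:50.
Centrifugation ends at 17:50 − 357 min = 11:53.
The digestion step ends at 11:53 + 380 min = 18:13.
Incubation ends at 18:13 − 253 min = 14:00.
From 11:10 to 14:00 is 170 minutes.

170 minutes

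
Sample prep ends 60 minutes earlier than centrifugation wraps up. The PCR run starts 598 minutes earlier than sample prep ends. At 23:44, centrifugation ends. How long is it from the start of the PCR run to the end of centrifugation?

Sample prep ends at 23:44 − 60 min = 22:44.
The PCR run starts at 22:44 − 598 min = 12:46.
From 12:46 to 23:44 is 658 minutes.

658 minutes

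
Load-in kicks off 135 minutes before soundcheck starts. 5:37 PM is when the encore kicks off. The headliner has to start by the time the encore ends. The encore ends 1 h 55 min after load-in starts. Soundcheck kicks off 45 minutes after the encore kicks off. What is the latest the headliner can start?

6:02 PM

Soundcheck starts at 5:37 PM + 45 min = 6:22 PM.
Load-in starts at 6:22 PM − 135 min = 4:07 PM.
The encore ends at 4:07 PM + 115 min = 6:02 PM.
The headliner is bounded by the encore, so the latest it can start is 6:02 PM.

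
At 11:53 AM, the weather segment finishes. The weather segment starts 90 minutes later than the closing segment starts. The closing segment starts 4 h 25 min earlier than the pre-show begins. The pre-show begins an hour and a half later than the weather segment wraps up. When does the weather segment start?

10:28 AM

The pre-show starts at 11:53 AM + 90 min = 1:23 PM.
The closing segment starts at 1:23 PM − 265 min = 8:58 AM.
The weather segment starts at 8:58 AM + 90 min = 10:28 AM.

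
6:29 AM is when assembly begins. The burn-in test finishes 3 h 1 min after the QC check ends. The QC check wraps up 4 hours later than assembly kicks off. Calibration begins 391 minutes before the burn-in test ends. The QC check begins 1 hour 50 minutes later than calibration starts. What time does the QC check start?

8:49 AM

The QC check ends at 6:29 AM + 240 min = 10:29 AM.
The burn-in test ends at 10:29 AM + 181 min = 1:30 PM.
Calibration starts at 1:30 PM − 391 min = 6:59 AM.
The QC check starts at 6:59 AM + 110 min = 8:49 AM.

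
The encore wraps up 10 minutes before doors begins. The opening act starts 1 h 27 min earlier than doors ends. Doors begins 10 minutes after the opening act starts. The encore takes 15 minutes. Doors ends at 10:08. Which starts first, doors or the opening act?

the opening act

The opening act starts at 10:08 − 87 min = 08:41.
Doors starts at 08:41 + 10 min = 08:51.
Doors starts at 08:51 and the opening act starts at 08:41, so the opening act is first.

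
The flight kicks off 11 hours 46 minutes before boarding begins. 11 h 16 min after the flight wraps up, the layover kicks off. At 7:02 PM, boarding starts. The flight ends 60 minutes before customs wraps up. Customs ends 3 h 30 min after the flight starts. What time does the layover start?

9:02 PM

The flight starts at 7:02 PM − 706 min = 7:16 AM.
Customs ends at 7:16 AM + 210 min = 10:46 AM.
The flight ends at 10:46 AM − 60 min = 9:46 AM.
The layover starts at 9:46 AM + 676 min = 9:02 PM.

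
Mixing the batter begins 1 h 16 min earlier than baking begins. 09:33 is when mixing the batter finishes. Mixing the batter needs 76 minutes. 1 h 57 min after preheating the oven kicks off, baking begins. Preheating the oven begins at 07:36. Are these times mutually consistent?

Yes

Baking starts at 07:36 + 117 min = 09:33.
Mixing the batter starts at 09:33 − 76 min = 08:17.
Mixing the batter ends at 08:17 + 76 min = 09:33.
That matches the stated 09:33, so the schedule is consistent.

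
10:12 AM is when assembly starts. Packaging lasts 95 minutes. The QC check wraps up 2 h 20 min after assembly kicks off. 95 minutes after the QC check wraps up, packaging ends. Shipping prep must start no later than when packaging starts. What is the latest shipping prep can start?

12:32 PM

The QC check ends at 10:12 AM + 140 min = 12:32 PM.
Packaging ends at 12:32 PM + 95 min = 2:07 PM.
Packaging starts at 2:07 PM − 95 min = 12:32 PM.
Shipping prep is bounded by packaging, so the latest it can start is 12:32 PM.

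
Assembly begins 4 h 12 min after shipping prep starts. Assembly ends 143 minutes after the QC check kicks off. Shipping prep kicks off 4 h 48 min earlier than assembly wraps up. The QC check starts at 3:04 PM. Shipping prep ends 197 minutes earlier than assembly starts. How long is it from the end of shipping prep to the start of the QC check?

1.5 hours

Assembly ends at 3:04 PM + 143 min = 5:27 PM.
Shipping prep starts at 5:27 PM − 288 min = 12:39 PM.
Assembly starts at 12:39 PM + 252 min = 4:51 PM.
Shipping prep ends at 4:51 PM − 197 min = 1:34 PM.
From 1:34 PM to 3:04 PM is 1.5 hours.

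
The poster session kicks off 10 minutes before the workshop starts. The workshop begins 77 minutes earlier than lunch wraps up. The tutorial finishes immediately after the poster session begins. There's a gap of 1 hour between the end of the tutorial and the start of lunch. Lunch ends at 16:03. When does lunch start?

15:36

The workshop starts at 16:03 − 77 min = 14:46.
The poster session starts at 14:46 − 10 min = 14:36.
So the tutorial ends at 14:36.
Lunch starts at 14:36 + 60 min = 15:36.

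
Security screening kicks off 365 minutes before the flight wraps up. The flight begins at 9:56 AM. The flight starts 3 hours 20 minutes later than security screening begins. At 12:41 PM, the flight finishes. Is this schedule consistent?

Security screening starts at 12:41 PM − 365 min = 6:36 AM.
The flight starts at 6:36 AM + 200 min = 9:56 AM.
That matches the stated 9:56 AM, so the schedule is consistent.

Yes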